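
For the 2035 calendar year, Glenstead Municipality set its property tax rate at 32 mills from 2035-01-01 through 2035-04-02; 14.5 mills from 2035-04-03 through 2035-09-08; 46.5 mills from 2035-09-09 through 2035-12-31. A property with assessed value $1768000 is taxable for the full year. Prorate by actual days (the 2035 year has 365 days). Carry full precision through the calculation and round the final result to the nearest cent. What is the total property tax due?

2035-01-01 to 2035-04-02: 92 days at 32 mills → $1768000 × 3.2% × 92/365 = $14260.2521
2035-04-03 to 2035-09-08: 159 days at 14.5 mills → $1768000 × 1.45% × 159/365 = $11167.4630
2035-09-09 to 2035-12-31: 114 days at 46.5 mills → $1768000 × 4.65% × 114/365 = $25677.1726
Total = $51104.8877

$51104.89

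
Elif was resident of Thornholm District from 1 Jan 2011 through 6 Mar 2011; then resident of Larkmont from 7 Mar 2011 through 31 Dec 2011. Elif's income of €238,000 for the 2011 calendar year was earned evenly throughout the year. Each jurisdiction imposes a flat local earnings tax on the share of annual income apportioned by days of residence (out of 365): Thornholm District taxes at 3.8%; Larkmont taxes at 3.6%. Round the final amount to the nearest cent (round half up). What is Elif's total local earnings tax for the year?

€8,652.77

Thornholm District, 1 Jan – 6 Mar 2011: 65 days → €238,000 × 3.8% × 65/365 = €1,610.5753
Larkmont, 7 Mar – 31 Dec 2011: 300 days → €238,000 × 3.6% × 300/365 = €7,042.1918
Total = €8,652.7671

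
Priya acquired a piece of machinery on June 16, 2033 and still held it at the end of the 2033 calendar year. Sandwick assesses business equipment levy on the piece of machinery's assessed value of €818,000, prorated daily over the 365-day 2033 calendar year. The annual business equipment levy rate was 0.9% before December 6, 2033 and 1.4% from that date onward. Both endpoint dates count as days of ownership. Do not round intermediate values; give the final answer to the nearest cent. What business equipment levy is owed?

June 16 – December 5, 2033: 173 days at 0.9% → €818,000 × 0.9% × 173/365 = €3,489.3863
December 6 – December 31, 2033: 26 days at 1.4% → €818,000 × 1.4% × 26/365 = €815.7589
Total = €4,305.1452

€4,305.15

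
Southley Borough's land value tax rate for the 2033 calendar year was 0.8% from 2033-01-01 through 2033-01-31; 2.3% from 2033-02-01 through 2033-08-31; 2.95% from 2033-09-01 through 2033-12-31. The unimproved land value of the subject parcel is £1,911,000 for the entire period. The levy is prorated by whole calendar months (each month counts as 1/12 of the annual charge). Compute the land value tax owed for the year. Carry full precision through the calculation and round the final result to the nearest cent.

2033-01-01 to 2033-01-31: 1 month at 0.8% → £1,911,000 × 0.8% × 1/12 = £1,274.0000
2033-02-01 to 2033-08-31: 7 months at 2.3% → £1,911,000 × 2.3% × 7/12 = £25,639.2500
2033-09-01 to 2033-12-31: 4 months at 2.95% → £1,911,000 × 2.95% × 4/12 = £18,791.5000
Total = £45,704.7500

£45,704.75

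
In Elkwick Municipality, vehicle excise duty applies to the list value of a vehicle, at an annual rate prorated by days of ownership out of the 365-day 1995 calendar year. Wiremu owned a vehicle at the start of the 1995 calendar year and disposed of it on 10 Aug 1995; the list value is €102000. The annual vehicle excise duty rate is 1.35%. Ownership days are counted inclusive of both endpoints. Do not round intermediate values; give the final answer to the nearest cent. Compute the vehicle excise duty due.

€837.52

Days held (1 Jan – 10 Aug 1995): 222 out of 365
Tax = €102000 × 1.35% × 222/365 = €837.5178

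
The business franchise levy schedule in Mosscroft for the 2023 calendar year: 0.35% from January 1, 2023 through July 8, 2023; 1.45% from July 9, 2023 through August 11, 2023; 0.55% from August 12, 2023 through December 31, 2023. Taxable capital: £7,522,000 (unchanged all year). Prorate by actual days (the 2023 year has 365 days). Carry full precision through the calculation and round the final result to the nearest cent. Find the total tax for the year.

January 1 – July 8, 2023: 189 days at 0.35% → £7,522,000 × 0.35% × 189/365 = £13,632.3370
July 9 – August 11, 2023: 34 days at 1.45% → £7,522,000 × 1.45% × 34/365 = £10,159.8521
August 12 – December 31, 2023: 142 days at 0.55% → £7,522,000 × 0.55% × 142/365 = £16,095.0192
Total = £39,887.2082

£39,887.21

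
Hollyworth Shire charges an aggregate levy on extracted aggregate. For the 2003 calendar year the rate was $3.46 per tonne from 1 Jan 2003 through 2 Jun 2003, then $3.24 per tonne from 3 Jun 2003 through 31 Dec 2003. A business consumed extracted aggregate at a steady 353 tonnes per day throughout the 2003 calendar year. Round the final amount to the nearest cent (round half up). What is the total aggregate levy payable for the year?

1 Jan – 2 Jun 2003: 153 days × 353 tonnes/day = 54,009 tonnes at $3.46/tonne → $186871.14
3 Jun – 31 Dec 2003: 212 days × 353 tonnes/day = 74,836 tonnes at $3.24/tonne → $242468.64

$429339.78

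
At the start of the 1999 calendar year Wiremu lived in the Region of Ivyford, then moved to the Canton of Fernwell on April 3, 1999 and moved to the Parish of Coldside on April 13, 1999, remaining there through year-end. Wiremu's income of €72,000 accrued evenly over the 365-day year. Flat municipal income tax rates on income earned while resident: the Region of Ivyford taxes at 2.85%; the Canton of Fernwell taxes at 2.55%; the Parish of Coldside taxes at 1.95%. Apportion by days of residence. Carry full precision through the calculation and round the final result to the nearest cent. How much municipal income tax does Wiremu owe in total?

€1,579.17

The Region of Ivyford, January 1 – April 2, 1999: 92 days → €72,000 × 2.85% × 92/365 = €517.2164
The Canton of Fernwell, April 3 – April 12, 1999: 10 days → €72,000 × 2.55% × 10/365 = €50.3014
The Parish of Coldside, April 13 – December 31, 1999: 263 days → €72,000 × 1.95% × 263/365 = €1,011.6493
Total = €1,579.1671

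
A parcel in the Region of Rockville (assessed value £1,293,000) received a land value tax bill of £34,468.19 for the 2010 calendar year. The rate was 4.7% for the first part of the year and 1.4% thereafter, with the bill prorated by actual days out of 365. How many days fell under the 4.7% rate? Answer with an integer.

140 days

Let d = days at the first rate; then 365 − d days at the second rate.
£1,293,000 × [4.7%·d + 1.4%·(365−d)] / 365 = £34,468.19
Solving gives d = 140, so the new rate took effect on May 21, 2010.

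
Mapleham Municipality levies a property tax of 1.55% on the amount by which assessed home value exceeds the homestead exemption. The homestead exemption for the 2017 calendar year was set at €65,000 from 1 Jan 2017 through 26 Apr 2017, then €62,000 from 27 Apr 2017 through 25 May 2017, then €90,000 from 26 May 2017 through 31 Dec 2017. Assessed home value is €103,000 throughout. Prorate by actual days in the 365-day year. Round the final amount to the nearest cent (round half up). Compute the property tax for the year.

€359.13

1 Jan – 26 Apr 2017: 116 days, exemption €65,000 → (€103,000 − €65,000) × 1.55% × 116/365 = €187.1890
27 Apr – 25 May 2017: 29 days, exemption €62,000 → (€103,000 − €62,000) × 1.55% × 29/365 = €50.4918
26 May – 31 Dec 2017: 220 days, exemption €90,000 → (€103,000 − €90,000) × 1.55% × 220/365 = €121.4521
Total = €359.1329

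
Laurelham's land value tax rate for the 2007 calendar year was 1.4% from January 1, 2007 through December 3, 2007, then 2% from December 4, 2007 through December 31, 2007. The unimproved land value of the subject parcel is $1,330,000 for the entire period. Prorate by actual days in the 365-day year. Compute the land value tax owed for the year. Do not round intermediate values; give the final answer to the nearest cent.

January 1 – December 3, 2007: 337 days at 1.4% → $1,330,000 × 1.4% × 337/365 = $17,191.6164
December 4 – December 31, 2007: 28 days at 2% → $1,330,000 × 2% × 28/365 = $2,040.5479
Total = $19,232.1644

$19,232.16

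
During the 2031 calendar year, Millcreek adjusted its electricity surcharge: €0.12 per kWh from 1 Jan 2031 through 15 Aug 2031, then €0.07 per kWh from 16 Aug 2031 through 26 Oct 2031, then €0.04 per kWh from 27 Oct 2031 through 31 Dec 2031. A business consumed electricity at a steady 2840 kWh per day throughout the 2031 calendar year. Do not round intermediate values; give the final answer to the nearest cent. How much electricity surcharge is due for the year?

€99172.80

1 Jan – 15 Aug 2031: 227 days × 2840 kWh/day = 644,680 kWh at €0.12/kWh → €77361.60
16 Aug – 26 Oct 2031: 72 days × 2840 kWh/day = 204,480 kWh at €0.07/kWh → €14313.60
27 Oct – 31 Dec 2031: 66 days × 2840 kWh/day = 187,440 kWh at €0.04/kWh → €7497.60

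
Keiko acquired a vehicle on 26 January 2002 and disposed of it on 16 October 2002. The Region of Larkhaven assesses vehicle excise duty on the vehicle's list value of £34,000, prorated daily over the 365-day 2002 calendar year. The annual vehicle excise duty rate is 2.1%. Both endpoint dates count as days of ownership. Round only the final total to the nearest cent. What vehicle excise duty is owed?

£516.43

Days held (26 January – 16 October 2002): 264 out of 365
Tax = £34,000 × 2.1% × 264/365 = £516.4274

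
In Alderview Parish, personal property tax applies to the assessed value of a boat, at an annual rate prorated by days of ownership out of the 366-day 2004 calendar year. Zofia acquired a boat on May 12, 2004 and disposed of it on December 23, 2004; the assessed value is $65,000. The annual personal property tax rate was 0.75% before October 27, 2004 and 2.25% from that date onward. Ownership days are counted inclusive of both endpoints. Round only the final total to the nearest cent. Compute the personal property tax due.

May 12 – October 26, 2004: 168 days at 0.75% → $65,000 × 0.75% × 168/366 = $223.7705
October 27 – December 23, 2004: 58 days at 2.25% → $65,000 × 2.25% × 58/366 = $231.7623
Total = $455.5328

$455.53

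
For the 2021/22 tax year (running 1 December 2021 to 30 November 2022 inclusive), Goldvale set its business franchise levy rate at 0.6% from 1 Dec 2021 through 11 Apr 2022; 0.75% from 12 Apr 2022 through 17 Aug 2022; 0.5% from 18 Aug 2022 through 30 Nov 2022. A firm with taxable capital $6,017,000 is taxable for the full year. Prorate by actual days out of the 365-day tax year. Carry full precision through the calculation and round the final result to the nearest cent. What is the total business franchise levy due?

$37,536.19

1 Dec 2021 – 11 Apr 2022: 132 days at 0.6% → $6,017,000 × 0.6% × 132/365 = $13,056.0658
12 Apr – 17 Aug 2022: 128 days at 0.75% → $6,017,000 × 0.75% × 128/365 = $15,825.5342
18 Aug – 30 Nov 2022: 105 days at 0.5% → $6,017,000 × 0.5% × 105/365 = $8,654.5890
Total = $37,536.1890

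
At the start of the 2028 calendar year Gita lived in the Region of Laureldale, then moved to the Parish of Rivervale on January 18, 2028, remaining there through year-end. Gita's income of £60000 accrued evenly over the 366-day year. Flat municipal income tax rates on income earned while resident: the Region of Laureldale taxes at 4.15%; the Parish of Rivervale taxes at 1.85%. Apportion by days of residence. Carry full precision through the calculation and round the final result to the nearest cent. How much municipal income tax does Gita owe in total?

£1174.10

The Region of Laureldale, January 1 – January 17, 2028: 17 days → £60000 × 4.15% × 17/366 = £115.6557
The Parish of Rivervale, January 18 – December 31, 2028: 349 days → £60000 × 1.85% × 349/366 = £1058.4426
Total = £1174.0984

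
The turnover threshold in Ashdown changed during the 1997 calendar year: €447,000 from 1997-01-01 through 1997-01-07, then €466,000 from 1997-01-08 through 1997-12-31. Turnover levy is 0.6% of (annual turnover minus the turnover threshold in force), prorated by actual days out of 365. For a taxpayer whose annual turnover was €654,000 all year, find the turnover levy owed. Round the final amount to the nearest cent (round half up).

€1,130.19

1997-01-01 to 1997-01-07: 7 days, exemption €447,000 → (€654,000 − €447,000) × 0.6% × 7/365 = €23.8192
1997-01-08 to 1997-12-31: 358 days, exemption €466,000 → (€654,000 − €466,000) × 0.6% × 358/365 = €1,106.3671
Total = €1,130.1863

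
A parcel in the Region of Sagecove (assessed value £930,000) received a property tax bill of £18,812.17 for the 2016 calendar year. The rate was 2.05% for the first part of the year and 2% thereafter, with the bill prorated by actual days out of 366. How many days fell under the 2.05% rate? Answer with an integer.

Let d = days at the first rate; then 366 − d days at the second rate.
£930,000 × [2.05%·d + 2%·(366−d)] / 366 = £18,812.17
Solving gives d = 167, so the new rate took effect on June 16, 2016.

167 days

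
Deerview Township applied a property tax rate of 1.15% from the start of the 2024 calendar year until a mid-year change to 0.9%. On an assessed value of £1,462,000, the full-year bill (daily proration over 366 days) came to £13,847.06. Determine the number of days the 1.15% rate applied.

Let d = days at the first rate; then 366 − d days at the second rate.
£1,462,000 × [1.15%·d + 0.9%·(366−d)] / 366 = £13,847.06
Solving gives d = 69, so the new rate took effect on 10 Mar 2024.

69 days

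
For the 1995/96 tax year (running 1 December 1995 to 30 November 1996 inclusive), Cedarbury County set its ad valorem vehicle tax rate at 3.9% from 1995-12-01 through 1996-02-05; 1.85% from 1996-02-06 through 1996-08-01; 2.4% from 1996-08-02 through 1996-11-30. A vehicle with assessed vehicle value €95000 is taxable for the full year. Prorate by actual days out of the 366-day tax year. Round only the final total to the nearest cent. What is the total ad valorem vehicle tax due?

1995-12-01 to 1996-02-05: 67 days at 3.9% → €95000 × 3.9% × 67/366 = €678.2377
1996-02-06 to 1996-08-01: 178 days at 1.85% → €95000 × 1.85% × 178/366 = €854.7404
1996-08-02 to 1996-11-30: 121 days at 2.4% → €95000 × 2.4% × 121/366 = €753.7705
Total = €2286.7486

€2286.75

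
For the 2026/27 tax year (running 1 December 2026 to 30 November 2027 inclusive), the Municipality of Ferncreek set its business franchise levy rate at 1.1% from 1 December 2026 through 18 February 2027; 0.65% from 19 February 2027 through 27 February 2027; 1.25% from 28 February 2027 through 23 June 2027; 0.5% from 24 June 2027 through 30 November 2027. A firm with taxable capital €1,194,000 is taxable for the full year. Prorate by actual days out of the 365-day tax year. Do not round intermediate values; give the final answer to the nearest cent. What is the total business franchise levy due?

1 December 2026 – 18 February 2027: 80 days at 1.1% → €1,194,000 × 1.1% × 80/365 = €2,878.6849
19 February – 27 February 2027: 9 days at 0.65% → €1,194,000 × 0.65% × 9/365 = €191.3671
28 February – 23 June 2027: 116 days at 1.25% → €1,194,000 × 1.25% × 116/365 = €4,743.2877
24 June – 30 November 2027: 160 days at 0.5% → €1,194,000 × 0.5% × 160/365 = €2,616.9863
Total = €10,430.3260

€10,430.33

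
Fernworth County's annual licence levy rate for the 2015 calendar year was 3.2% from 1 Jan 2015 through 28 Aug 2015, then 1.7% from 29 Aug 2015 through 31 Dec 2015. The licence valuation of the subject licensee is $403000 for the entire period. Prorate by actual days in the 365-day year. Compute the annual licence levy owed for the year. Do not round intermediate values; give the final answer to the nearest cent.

1 Jan – 28 Aug 2015: 240 days at 3.2% → $403000 × 3.2% × 240/365 = $8479.5616
29 Aug – 31 Dec 2015: 125 days at 1.7% → $403000 × 1.7% × 125/365 = $2346.2329
Total = $10825.7945

$10825.79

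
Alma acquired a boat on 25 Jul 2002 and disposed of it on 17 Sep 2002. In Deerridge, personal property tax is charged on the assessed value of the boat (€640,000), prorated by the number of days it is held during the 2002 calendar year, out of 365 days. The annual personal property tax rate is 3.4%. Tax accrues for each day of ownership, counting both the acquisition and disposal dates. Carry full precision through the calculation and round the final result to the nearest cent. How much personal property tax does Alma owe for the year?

Days held (25 Jul – 17 Sep 2002): 55 out of 365
Tax = €640,000 × 3.4% × 55/365 = €3,278.9041

€3,278.90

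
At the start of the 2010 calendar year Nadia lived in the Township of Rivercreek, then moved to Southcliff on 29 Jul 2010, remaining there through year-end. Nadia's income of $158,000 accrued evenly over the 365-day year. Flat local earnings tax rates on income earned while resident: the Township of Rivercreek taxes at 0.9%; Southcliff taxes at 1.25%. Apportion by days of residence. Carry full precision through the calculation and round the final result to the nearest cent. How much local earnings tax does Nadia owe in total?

$1,658.35

The Township of Rivercreek, 1 Jan – 28 Jul 2010: 209 days → $158,000 × 0.9% × 209/365 = $814.2411
Southcliff, 29 Jul – 31 Dec 2010: 156 days → $158,000 × 1.25% × 156/365 = $844.1096
Total = $1,658.3507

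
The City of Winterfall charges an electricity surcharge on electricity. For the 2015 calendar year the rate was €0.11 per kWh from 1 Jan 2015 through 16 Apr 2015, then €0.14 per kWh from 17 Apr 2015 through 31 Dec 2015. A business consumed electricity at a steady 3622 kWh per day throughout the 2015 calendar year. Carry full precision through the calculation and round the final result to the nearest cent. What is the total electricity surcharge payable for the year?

€173,566.24

1 Jan – 16 Apr 2015: 106 days × 3622 kWh/day = 383,932 kWh at €0.11/kWh → €42,232.52
17 Apr – 31 Dec 2015: 259 days × 3622 kWh/day = 938,098 kWh at €0.14/kWh → €131,333.72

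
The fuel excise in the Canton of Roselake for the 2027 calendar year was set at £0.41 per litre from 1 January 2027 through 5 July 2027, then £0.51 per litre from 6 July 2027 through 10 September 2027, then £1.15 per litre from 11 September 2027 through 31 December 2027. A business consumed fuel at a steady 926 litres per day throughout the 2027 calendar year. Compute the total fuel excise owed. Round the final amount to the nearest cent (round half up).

1 January – 5 July 2027: 186 days × 926 litres/day = 172,236 litres at £0.41/litre → £70,616.76
6 July – 10 September 2027: 67 days × 926 litres/day = 62,042 litres at £0.51/litre → £31,641.42
11 September – 31 December 2027: 112 days × 926 litres/day = 103,712 litres at £1.15/litre → £119,268.80

£221,526.98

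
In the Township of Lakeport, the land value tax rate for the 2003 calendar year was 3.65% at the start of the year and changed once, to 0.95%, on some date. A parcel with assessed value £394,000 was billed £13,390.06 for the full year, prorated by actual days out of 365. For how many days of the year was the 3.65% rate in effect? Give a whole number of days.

Let d = days at the first rate; then 365 − d days at the second rate.
£394,000 × [3.65%·d + 0.95%·(365−d)] / 365 = £13,390.06
Solving gives d = 331, so the new rate took effect on 28 Nov 2003.

331 days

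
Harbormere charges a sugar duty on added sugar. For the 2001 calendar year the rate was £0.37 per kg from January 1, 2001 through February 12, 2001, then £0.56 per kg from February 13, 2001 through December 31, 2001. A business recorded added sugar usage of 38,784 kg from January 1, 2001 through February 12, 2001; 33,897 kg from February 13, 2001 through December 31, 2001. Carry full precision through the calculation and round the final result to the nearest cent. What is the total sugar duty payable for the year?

January 1 – February 12, 2001: 38,784 kg at £0.37/kg → £14,350.08
February 13 – December 31, 2001: 33,897 kg at £0.56/kg → £18,982.32

£33,332.40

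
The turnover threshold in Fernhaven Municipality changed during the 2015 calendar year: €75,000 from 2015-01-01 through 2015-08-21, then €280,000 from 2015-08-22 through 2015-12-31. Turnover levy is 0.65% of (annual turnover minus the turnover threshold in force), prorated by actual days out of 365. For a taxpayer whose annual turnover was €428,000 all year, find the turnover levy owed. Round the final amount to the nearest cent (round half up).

2015-01-01 to 2015-08-21: 233 days, exemption €75,000 → (€428,000 − €75,000) × 0.65% × 233/365 = €1,464.7082
2015-08-22 to 2015-12-31: 132 days, exemption €280,000 → (€428,000 − €280,000) × 0.65% × 132/365 = €347.9014
Total = €1,812.6096

€1,812.61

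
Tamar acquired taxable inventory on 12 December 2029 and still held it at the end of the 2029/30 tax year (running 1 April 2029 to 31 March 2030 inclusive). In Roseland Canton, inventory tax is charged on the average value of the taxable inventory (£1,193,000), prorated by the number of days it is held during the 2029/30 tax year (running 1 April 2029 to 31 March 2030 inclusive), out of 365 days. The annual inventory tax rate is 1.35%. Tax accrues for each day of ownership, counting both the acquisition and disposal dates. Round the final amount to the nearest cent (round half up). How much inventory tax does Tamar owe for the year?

Days held (12 December 2029 – 31 March 2030): 110 out of 365
Tax = £1,193,000 × 1.35% × 110/365 = £4,853.7123

£4,853.71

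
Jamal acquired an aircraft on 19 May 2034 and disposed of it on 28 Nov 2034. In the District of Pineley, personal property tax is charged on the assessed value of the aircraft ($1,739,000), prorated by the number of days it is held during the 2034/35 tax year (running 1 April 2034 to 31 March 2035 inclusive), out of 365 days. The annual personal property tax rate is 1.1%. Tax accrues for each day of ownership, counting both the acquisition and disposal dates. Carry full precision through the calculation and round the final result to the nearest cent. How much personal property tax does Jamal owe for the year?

Days held (19 May – 28 Nov 2034): 194 out of 365
Tax = $1,739,000 × 1.1% × 194/365 = $10,167.1945

$10,167.19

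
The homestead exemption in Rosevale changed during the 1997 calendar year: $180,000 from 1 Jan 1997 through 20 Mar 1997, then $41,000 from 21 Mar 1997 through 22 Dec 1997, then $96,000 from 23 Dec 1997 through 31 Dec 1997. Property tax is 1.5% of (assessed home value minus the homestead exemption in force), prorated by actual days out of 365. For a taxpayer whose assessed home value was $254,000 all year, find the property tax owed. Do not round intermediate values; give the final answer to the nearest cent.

1 Jan – 20 Mar 1997: 79 days, exemption $180,000 → ($254,000 − $180,000) × 1.5% × 79/365 = $240.2466
21 Mar – 22 Dec 1997: 277 days, exemption $41,000 → ($254,000 − $41,000) × 1.5% × 277/365 = $2,424.6986
23 Dec – 31 Dec 1997: 9 days, exemption $96,000 → ($254,000 − $96,000) × 1.5% × 9/365 = $58.4384
Total = $2,723.3836

$2,723.38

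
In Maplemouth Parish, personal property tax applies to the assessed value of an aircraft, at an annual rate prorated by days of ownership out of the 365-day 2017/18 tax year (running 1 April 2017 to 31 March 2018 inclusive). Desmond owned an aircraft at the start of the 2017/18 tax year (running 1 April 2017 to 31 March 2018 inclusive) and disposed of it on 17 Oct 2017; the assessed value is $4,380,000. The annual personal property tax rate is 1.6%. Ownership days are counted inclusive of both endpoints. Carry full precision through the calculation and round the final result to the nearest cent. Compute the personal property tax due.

$38,400.00

Days held (1 Apr – 17 Oct 2017): 200 out of 365
Tax = $4,380,000 × 1.6% × 200/365 = $38,400.0000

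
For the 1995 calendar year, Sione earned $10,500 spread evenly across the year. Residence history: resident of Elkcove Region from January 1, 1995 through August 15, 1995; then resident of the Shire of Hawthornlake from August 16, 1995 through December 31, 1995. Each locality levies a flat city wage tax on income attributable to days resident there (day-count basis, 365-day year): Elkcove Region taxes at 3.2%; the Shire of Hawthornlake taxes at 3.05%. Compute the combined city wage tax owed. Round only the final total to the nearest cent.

Elkcove Region, January 1 – August 15, 1995: 227 days → $10,500 × 3.2% × 227/365 = $208.9644
The Shire of Hawthornlake, August 16 – December 31, 1995: 138 days → $10,500 × 3.05% × 138/365 = $121.0808
Total = $330.0452

$330.05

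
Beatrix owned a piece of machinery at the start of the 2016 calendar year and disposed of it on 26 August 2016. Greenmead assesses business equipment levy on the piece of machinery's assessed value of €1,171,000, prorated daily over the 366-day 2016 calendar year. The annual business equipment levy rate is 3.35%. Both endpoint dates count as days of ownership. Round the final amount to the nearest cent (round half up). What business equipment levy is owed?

Days held (1 January – 26 August 2016): 239 out of 366
Tax = €1,171,000 × 3.35% × 239/366 = €25,616.4249

€25,616.42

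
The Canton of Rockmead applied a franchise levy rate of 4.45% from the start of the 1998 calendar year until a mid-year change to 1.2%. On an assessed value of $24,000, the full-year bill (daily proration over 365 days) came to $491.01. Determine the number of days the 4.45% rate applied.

Let d = days at the first rate; then 365 − d days at the second rate.
$24,000 × [4.45%·d + 1.2%·(365−d)] / 365 = $491.01
Solving gives d = 95, so the new rate took effect on 6 Apr 1998.

95 days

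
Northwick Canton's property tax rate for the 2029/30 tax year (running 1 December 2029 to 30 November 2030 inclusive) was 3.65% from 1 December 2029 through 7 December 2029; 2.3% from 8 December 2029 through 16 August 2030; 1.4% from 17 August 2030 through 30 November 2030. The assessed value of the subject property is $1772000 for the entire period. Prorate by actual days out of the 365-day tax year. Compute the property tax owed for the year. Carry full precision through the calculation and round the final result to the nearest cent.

$36583.30

1 December – 7 December 2029: 7 days at 3.65% → $1772000 × 3.65% × 7/365 = $1240.4000
8 December 2029 – 16 August 2030: 252 days at 2.3% → $1772000 × 2.3% × 252/365 = $28138.3890
17 August – 30 November 2030: 106 days at 1.4% → $1772000 × 1.4% × 106/365 = $7204.5151
Total = $36583.3041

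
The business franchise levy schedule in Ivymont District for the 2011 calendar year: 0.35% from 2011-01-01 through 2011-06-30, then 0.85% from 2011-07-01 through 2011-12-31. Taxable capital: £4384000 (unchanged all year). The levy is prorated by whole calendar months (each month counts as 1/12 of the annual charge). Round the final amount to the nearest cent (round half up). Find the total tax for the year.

2011-01-01 to 2011-06-30: 6 months at 0.35% → £4384000 × 0.35% × 6/12 = £7672.0000
2011-07-01 to 2011-12-31: 6 months at 0.85% → £4384000 × 0.85% × 6/12 = £18632.0000
Total = £26304.0000

£26304.00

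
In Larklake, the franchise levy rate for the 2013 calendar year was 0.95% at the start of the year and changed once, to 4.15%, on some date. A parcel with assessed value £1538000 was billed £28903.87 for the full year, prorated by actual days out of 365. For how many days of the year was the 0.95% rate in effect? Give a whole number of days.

259 days

Let d = days at the first rate; then 365 − d days at the second rate.
£1538000 × [0.95%·d + 4.15%·(365−d)] / 365 = £28903.87
Solving gives d = 259, so the new rate took effect on 17 Sep 2013.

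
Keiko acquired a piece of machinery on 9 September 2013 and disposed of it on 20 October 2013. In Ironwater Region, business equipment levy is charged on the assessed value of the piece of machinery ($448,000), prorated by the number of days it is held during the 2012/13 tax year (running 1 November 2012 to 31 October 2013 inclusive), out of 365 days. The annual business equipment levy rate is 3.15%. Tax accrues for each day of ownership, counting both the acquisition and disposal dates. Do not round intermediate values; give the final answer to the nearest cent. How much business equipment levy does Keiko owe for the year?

Days held (9 September – 20 October 2013): 42 out of 365
Tax = $448,000 × 3.15% × 42/365 = $1,623.8466

$1,623.85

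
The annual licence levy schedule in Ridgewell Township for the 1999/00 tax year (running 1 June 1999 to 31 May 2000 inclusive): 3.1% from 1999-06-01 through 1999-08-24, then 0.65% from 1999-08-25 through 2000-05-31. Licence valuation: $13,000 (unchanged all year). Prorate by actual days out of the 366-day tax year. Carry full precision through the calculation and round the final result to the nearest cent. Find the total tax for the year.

1999-06-01 to 1999-08-24: 85 days at 3.1% → $13,000 × 3.1% × 85/366 = $93.5929
1999-08-25 to 2000-05-31: 281 days at 0.65% → $13,000 × 0.65% × 281/366 = $64.8757
Total = $158.4686

$158.47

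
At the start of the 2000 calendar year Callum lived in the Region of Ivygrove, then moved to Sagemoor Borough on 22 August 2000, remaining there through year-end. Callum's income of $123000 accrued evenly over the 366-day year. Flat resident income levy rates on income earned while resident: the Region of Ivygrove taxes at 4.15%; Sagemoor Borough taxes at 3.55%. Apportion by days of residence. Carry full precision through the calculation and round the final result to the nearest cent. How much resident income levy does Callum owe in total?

The Region of Ivygrove, 1 January – 21 August 2000: 234 days → $123000 × 4.15% × 234/366 = $3263.5328
Sagemoor Borough, 22 August – 31 December 2000: 132 days → $123000 × 3.55% × 132/366 = $1574.8033
Total = $4838.3361

$4838.34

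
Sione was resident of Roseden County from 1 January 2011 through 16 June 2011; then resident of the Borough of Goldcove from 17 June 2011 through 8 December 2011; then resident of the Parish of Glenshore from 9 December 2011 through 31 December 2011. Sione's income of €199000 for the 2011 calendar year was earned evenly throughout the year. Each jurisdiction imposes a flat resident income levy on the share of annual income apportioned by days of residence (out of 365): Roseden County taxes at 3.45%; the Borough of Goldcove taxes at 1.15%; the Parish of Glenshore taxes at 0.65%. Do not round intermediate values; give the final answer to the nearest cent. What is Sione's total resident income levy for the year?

Roseden County, 1 January – 16 June 2011: 167 days → €199000 × 3.45% × 167/365 = €3141.2014
The Borough of Goldcove, 17 June – 8 December 2011: 175 days → €199000 × 1.15% × 175/365 = €1097.2260
The Parish of Glenshore, 9 December – 31 December 2011: 23 days → €199000 × 0.65% × 23/365 = €81.5082
Total = €4319.9356

€4319.94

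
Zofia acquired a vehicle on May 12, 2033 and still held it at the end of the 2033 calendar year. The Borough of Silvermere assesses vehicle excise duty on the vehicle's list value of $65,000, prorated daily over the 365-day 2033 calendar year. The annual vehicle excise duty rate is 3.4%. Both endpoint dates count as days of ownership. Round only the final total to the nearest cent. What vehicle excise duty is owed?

Days held (May 12 – December 31, 2033): 234 out of 365
Tax = $65,000 × 3.4% × 234/365 = $1,416.8219

$1,416.82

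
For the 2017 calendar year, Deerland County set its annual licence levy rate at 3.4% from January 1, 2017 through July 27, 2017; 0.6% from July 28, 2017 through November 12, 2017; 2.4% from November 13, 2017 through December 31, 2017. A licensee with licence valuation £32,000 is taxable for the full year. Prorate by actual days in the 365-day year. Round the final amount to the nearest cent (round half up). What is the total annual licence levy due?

£779.92

January 1 – July 27, 2017: 208 days at 3.4% → £32,000 × 3.4% × 208/365 = £620.0110
July 28 – November 12, 2017: 108 days at 0.6% → £32,000 × 0.6% × 108/365 = £56.8110
November 13 – December 31, 2017: 49 days at 2.4% → £32,000 × 2.4% × 49/365 = £103.1014
Total = £779.9233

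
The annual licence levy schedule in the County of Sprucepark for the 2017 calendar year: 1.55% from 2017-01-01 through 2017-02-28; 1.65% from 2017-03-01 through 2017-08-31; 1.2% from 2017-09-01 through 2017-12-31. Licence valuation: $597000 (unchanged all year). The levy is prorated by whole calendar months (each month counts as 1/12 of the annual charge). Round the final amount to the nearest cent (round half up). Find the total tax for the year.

2017-01-01 to 2017-02-28: 2 months at 1.55% → $597000 × 1.55% × 2/12 = $1542.2500
2017-03-01 to 2017-08-31: 6 months at 1.65% → $597000 × 1.65% × 6/12 = $4925.2500
2017-09-01 to 2017-12-31: 4 months at 1.2% → $597000 × 1.2% × 4/12 = $2388.0000
Total = $8855.5000

$8855.50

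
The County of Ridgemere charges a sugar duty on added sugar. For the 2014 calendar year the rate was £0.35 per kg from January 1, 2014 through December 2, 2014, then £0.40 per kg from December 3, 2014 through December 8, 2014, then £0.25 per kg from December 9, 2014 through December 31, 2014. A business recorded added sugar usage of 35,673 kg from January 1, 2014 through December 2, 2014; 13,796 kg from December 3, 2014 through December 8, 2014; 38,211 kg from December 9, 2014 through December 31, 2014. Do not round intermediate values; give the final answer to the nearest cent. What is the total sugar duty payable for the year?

January 1 – December 2, 2014: 35,673 kg at £0.35/kg → £12485.55
December 3 – December 8, 2014: 13,796 kg at £0.40/kg → £5518.40
December 9 – December 31, 2014: 38,211 kg at £0.25/kg → £9552.75

£27556.70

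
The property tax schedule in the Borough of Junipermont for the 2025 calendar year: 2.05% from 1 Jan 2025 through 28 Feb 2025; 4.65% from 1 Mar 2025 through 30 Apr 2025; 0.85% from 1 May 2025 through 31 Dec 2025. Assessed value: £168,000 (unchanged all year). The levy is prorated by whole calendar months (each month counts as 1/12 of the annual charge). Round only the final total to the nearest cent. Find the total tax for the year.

£2,828.00

1 Jan – 28 Feb 2025: 2 months at 2.05% → £168,000 × 2.05% × 2/12 = £574.0000
1 Mar – 30 Apr 2025: 2 months at 4.65% → £168,000 × 4.65% × 2/12 = £1,302.0000
1 May – 31 Dec 2025: 8 months at 0.85% → £168,000 × 0.85% × 8/12 = £952.0000
Total = £2,828.0000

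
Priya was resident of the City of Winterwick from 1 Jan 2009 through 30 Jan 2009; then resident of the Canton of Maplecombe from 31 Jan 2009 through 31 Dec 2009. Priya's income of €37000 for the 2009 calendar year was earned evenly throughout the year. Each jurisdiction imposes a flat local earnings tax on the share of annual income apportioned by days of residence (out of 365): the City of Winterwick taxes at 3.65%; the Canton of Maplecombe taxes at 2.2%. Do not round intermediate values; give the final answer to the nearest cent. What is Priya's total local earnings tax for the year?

The City of Winterwick, 1 Jan – 30 Jan 2009: 30 days → €37000 × 3.65% × 30/365 = €111.0000
The Canton of Maplecombe, 31 Jan – 31 Dec 2009: 335 days → €37000 × 2.2% × 335/365 = €747.0959
Total = €858.0959

€858.10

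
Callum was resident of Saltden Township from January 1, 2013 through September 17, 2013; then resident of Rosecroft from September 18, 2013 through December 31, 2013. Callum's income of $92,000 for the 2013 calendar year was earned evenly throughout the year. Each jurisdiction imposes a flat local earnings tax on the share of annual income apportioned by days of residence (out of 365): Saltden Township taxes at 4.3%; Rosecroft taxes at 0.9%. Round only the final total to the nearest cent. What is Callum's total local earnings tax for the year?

$3,056.16

Saltden Township, January 1 – September 17, 2013: 260 days → $92,000 × 4.3% × 260/365 = $2,817.9726
Rosecroft, September 18 – December 31, 2013: 105 days → $92,000 × 0.9% × 105/365 = $238.1918
Total = $3,056.1644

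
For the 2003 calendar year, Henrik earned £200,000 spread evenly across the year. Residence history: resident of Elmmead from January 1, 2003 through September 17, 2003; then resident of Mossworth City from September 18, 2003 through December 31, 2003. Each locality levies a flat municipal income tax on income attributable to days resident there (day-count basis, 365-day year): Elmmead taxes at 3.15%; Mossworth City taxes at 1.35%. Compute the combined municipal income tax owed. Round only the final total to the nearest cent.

£5,264.38

Elmmead, January 1 – September 17, 2003: 260 days → £200,000 × 3.15% × 260/365 = £4,487.6712
Mossworth City, September 18 – December 31, 2003: 105 days → £200,000 × 1.35% × 105/365 = £776.7123
Total = £5,264.3836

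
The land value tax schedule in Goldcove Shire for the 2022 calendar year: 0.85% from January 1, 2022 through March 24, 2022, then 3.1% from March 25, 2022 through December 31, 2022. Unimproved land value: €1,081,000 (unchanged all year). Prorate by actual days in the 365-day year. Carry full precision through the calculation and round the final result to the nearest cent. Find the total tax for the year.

January 1 – March 24, 2022: 83 days at 0.85% → €1,081,000 × 0.85% × 83/365 = €2,089.4397
March 25 – December 31, 2022: 282 days at 3.1% → €1,081,000 × 3.1% × 282/365 = €25,890.6904
Total = €27,980.1301

€27,980.13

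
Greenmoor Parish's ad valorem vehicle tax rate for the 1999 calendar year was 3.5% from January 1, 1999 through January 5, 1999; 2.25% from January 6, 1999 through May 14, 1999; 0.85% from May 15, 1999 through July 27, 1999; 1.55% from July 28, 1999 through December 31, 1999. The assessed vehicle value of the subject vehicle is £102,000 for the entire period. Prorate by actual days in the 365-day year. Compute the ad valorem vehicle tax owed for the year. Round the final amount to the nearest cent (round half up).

£1,715.84

January 1 – January 5, 1999: 5 days at 3.5% → £102,000 × 3.5% × 5/365 = £48.9041
January 6 – May 14, 1999: 129 days at 2.25% → £102,000 × 2.25% × 129/365 = £811.1096
May 15 – July 27, 1999: 74 days at 0.85% → £102,000 × 0.85% × 74/365 = £175.7753
July 28 – December 31, 1999: 157 days at 1.55% → £102,000 × 1.55% × 157/365 = £680.0466
Total = £1,715.8356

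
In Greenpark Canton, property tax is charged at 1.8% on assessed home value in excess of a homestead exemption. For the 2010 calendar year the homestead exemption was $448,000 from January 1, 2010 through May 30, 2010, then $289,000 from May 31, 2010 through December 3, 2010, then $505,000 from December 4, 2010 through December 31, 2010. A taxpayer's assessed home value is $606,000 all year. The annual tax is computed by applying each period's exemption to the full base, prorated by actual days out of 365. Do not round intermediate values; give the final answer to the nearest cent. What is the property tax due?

January 1 – May 30, 2010: 150 days, exemption $448,000 → ($606,000 − $448,000) × 1.8% × 150/365 = $1,168.7671
May 31 – December 3, 2010: 187 days, exemption $289,000 → ($606,000 − $289,000) × 1.8% × 187/365 = $2,923.3479
December 4 – December 31, 2010: 28 days, exemption $505,000 → ($606,000 − $505,000) × 1.8% × 28/365 = $139.4630
Total = $4,231.5781

$4,231.58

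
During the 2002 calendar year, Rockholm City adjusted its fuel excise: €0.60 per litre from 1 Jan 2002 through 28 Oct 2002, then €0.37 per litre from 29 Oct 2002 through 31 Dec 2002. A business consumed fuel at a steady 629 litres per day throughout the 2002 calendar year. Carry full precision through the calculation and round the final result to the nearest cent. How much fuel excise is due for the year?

€128,492.12

1 Jan – 28 Oct 2002: 301 days × 629 litres/day = 189,329 litres at €0.60/litre → €113,597.40
29 Oct – 31 Dec 2002: 64 days × 629 litres/day = 40,256 litres at €0.37/litre → €14,894.72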